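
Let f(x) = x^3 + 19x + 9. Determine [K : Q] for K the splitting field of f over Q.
[K : Q] = 6

By the rational root test, any rational root of the monic integer polynomial f(x) = x^3 + 19x + 9 must be an integer dividing the constant term 9, i.e. one of ±{1, 3, 9}. Evaluating: f(1) = 29, f(-1) = -11, f(3) = 93, f(-3) = -75, f(9) = 909, f(-9) = -891; none is 0, so f has no rational root and is therefore irreducible over Q (a cubic with no linear factor over a field is irreducible). For an irreducible cubic, the Galois group is A_3 or S_3 according as the discriminant disc(f) = -4a^3 - 27b^2 = -4·(19)^3 - 27·(9)^2 = -29623 is or is not a square in Q. Here disc(f) = -29623 is not a perfect square in Q, so the Galois group of f over Q is not contained in A_3 and must be all of S_3. The splitting field has degree |S_3| = 6 over Q, so [K : Q] = 6.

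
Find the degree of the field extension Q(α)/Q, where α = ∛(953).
[Q(α):Q] = 3

The minimal polynomial of α is x^3 - 953, irreducible over Q since 953 is not a perfect cube (so x^3 - 953 has no rational root). Hence [Q(α):Q] = deg(m_α) = 3.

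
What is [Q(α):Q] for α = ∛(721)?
[Q(α):Q] = 3

The minimal polynomial of α is x^3 - 721, irreducible over Q since 721 is not a perfect cube (so x^3 - 721 has no rational root). Hence [Q(α):Q] = deg(m_α) = 3.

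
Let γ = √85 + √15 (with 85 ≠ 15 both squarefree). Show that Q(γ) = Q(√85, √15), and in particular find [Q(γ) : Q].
[Q(γ) : Q] = 4 (equivalently, Q(γ) = Q(√85, √15))

Obviously Q(γ) ⊆ Q(√85, √15), and [Q(√85, √15):Q] = 4 (since 85, 15 are distinct squarefree integers > 1 with 1275 not a perfect square). To show equality we compute the minimal polynomial of γ. From γ = √85 + √15: γ^2 = 85 + 2√(1275) + 15 = 100 + 2√(1275), so γ^2 - 100 = 2√(1275); squaring, (γ^2 - 100)^2 = 4·1275, i.e. γ^4 - 200γ^2 + 10000 - 5100 = 0, i.e. γ^4 - 200γ^2 + 4900 = 0. So γ is a root of x^4 - 200x^2 + 4900. This polynomial is irreducible over Q: it has no rational root (each ±√85 ± √15 is irrational), and any factorization into two quadratics over Q would force √(1275) ∈ Q (pairing opposite roots) or √85, √15 ∈ Q (other pairings), all impossible. Hence [Q(γ):Q] = 4 = [Q(√85, √15):Q], so Q(γ) = Q(√85, √15).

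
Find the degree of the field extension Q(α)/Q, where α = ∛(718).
[Q(α):Q] = 3

The minimal polynomial of α is x^3 - 718, irreducible over Q since 718 is not a perfect cube (so x^3 - 718 has no rational root). Hence [Q(α):Q] = deg(m_α) = 3.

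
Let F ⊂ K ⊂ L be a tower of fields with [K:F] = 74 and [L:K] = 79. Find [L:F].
[L:F] = 5846

The tower law says that for any tower of field extensions F ⊂ K ⊂ L with finite degrees, [L:F] = [L:K] · [K:F]. Here this gives [L:F] = 79 · 74 = 5846.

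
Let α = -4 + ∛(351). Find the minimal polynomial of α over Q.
m_α(x) = x^3 + 12x^2 + 48x - 287

Set β = α + 4 = ∛(351), so β^3 = 351. Then (α + 4)^3 - 351 = 0, i.e. α is a root of g(x) = (x + 4)^3 - 351 = x^3 + 12x^2 + 48x - 287. Since g(x) = h(x + 4) where h(x) = x^3 - 351, and h is irreducible over Q (because 351 is not a perfect cube, so h has no rational root, and a monic cubic with no rational root is irreducible), g is also irreducible (irreducibility is preserved under the substitution x → x + 4). Hence m_α(x) = x^3 + 12x^2 + 48x - 287.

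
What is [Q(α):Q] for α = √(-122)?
[Q(α):Q] = 2

[Q(α):Q] equals the degree of the minimal polynomial of α. Here α^2 = -122 and x^2 + 122 is irreducible (d = -122 is squarefree, ≠ 1, hence not a square), so deg(m_α) = 2. Thus [Q(α):Q] = 2.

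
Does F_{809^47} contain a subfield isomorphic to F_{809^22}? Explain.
No: F_{809^22} is not a subfield of F_{809^47}

F_{p^m} embeds in F_{p^n} iff m | n. Here 22 ∤ 47 (since 47 = 2·22 + 3 with remainder 3 ≠ 0), so F_{809^22} is not a subfield of F_{809^47}. Equivalently: if it were, the tower law would give 22 = [F_{809^22}:F_809] dividing [F_{809^47}:F_809] = 47, contradiction.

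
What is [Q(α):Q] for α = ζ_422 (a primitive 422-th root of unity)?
[Q(α):Q] = 210

The minimal polynomial of ζ_422 over Q is the 422-th cyclotomic polynomial Φ_422(x), which is irreducible over Q and has degree φ(422) = 210. Hence [Q(α):Q] = φ(422) = 210.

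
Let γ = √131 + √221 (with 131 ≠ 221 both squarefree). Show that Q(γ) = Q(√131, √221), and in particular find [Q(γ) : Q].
[Q(γ) : Q] = 4 (equivalently, Q(γ) = Q(√131, √221))

Obviously Q(γ) ⊆ Q(√131, √221), and [Q(√131, √221):Q] = 4 (since 131, 221 are distinct squarefree integers > 1 with 28951 not a perfect square). To show equality we compute the minimal polynomial of γ. From γ = √131 + √221: γ^2 = 131 + 2√(28951) + 221 = 352 + 2√(28951), so γ^2 - 352 = 2√(28951); squaring, (γ^2 - 352)^2 = 4·28951, i.e. γ^4 - 704γ^2 + 123904 - 115804 = 0, i.e. γ^4 - 704γ^2 + 8100 = 0. So γ is a root of x^4 - 704x^2 + 8100. This polynomial is irreducible over Q: it has no rational root (each ±√131 ± √221 is irrational), and any factorization into two quadratics over Q would force √(28951) ∈ Q (pairing opposite roots) or √131, √221 ∈ Q (other pairings), all impossible. Hence [Q(γ):Q] = 4 = [Q(√131, √221):Q], so Q(γ) = Q(√131, √221).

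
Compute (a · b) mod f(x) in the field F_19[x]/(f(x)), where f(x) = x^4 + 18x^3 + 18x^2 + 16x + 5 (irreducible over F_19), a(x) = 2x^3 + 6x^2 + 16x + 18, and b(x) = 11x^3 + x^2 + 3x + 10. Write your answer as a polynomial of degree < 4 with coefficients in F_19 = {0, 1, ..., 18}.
a · b ≡ 5x^3 + 16x^2 + 18x + 10 (mod f(x))

Multiply in F_19[x]: a(x)·b(x) = (2x^3 + 6x^2 + 16x + 18)·(11x^3 + x^2 + 3x + 10) = 3x^6 + 11x^5 + 17x^4 + 5x^3 + 12x^2 + 5x + 9. This has degree ≥ 4, so divide by f(x) over F_19: 3x^6 + 11x^5 + 17x^4 + 5x^3 + 12x^2 + 5x + 9 = (3x^2 + 14x + 15)·(x^4 + 18x^3 + 18x^2 + 16x + 5) + (5x^3 + 16x^2 + 18x + 10). Hence a·b ≡ 5x^3 + 16x^2 + 18x + 10 (mod f). (F_19[x]/(f) is a field with 19^4 = 130321 elements since f is irreducible of degree 4.)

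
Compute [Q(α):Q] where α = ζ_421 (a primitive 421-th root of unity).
[Q(α):Q] = 420

The minimal polynomial of ζ_421 over Q is the 421-th cyclotomic polynomial Φ_421(x), which is irreducible over Q and has degree φ(421) = 420. Hence [Q(α):Q] = φ(421) = 420.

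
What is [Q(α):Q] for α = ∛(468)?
[Q(α):Q] = 3

The minimal polynomial of α is x^3 - 468, irreducible over Q since 468 is not a perfect cube (so x^3 - 468 has no rational root). Hence [Q(α):Q] = deg(m_α) = 3.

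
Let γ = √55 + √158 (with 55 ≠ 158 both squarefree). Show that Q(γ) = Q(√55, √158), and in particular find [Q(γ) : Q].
[Q(γ) : Q] = 4 (equivalently, Q(γ) = Q(√55, √158))

Obviously Q(γ) ⊆ Q(√55, √158), and [Q(√55, √158):Q] = 4 (since 55, 158 are distinct squarefree integers > 1 with 8690 not a perfect square). To show equality we compute the minimal polynomial of γ. From γ = √55 + √158: γ^2 = 55 + 2√(8690) + 158 = 213 + 2√(8690), so γ^2 - 213 = 2√(8690); squaring, (γ^2 - 213)^2 = 4·8690, i.e. γ^4 - 426γ^2 + 45369 - 34760 = 0, i.e. γ^4 - 426γ^2 + 10609 = 0. So γ is a root of x^4 - 426x^2 + 10609. This polynomial is irreducible over Q: it has no rational root (each ±√55 ± √158 is irrational), and any factorization into two quadratics over Q would force √(8690) ∈ Q (pairing opposite roots) or √55, √158 ∈ Q (other pairings), all impossible. Hence [Q(γ):Q] = 4 = [Q(√55, √158):Q], so Q(γ) = Q(√55, √158).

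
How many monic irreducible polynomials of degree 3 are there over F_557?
There are 57602712 monic irreducible polynomials of degree 3 over F_557

Each element of F_{557^3} that lies in no proper subfield is a root of exactly one monic irreducible of degree 3 over F_557, and each such polynomial has 3 distinct roots in F_{557^3}. By Möbius inversion the count is N_557(3) = (1/3) Σ_{d|3} μ(3/d) · 557^d = (1/3)(μ(3)·557^1 + μ(1)·557^3) = 172808136/3 = 57602712.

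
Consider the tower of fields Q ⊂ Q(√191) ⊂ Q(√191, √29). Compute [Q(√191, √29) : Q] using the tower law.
[Q(√191, √29) : Q] = 4

[Q(√191):Q] = 2 (min poly x^2 - 191, irreducible since 191 is squarefree > 1). For the top step, suppose √29 ∈ Q(√191), say √29 = c + d√191 with c, d ∈ Q. Squaring: 29 = c^2 + 191d^2 + 2cd√191. Since √191 ∉ Q this forces 2cd = 0. If d = 0 then √29 = c ∈ Q, contradicting 29 squarefree > 1. If c = 0 then 29 = 191d^2, so 191·29 = (191d)^2 is a perfect square in Q — but 191·29 = 5539 is not a perfect square (since 191 and 29 are distinct squarefree integers). Contradiction. Hence √29 ∉ Q(√191), so x^2 - 29 stays irreducible over Q(√191) and [Q(√191, √29) : Q(√191)] = 2. By the tower law, [Q(√191, √29) : Q] = 2 · 2 = 4.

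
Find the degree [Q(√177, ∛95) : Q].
[Q(√177, ∛95) : Q] = 6

Let L = Q(√177, ∛95). Since Q(√177) ⊂ L and [Q(√177):Q] = 2, the tower law gives 2 | [L:Q]. Likewise Q(∛95) ⊂ L with [Q(∛95):Q] = 3 (because 95 is not a perfect cube), so 3 | [L:Q]. As gcd(2,3) = 1, [L:Q] is divisible by 6. Conversely L is generated over Q by √177 and ∛95, so [L:Q] ≤ 2·3 = 6. Therefore [Q(√177, ∛95) : Q] = 6.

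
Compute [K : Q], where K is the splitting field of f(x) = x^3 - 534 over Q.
[K : Q] = 6

The roots of x^3 - 534 are ∛534, ω∛534, ω^2∛534 where ω = e^(2πi/3) is a primitive cube root of unity, so K = Q(∛534, ω). Now [Q(∛534):Q] = 3 (since 534 is not a perfect cube, x^3 - 534 is irreducible) and [Q(ω):Q] = 2. Both 2 and 3 divide [K:Q], and [K:Q] ≤ 3·2 = 6, so [K:Q] = 6. (Equivalently: Q(∛534) ⊂ R but ω ∉ R, so [K : Q(∛534)] = 2.)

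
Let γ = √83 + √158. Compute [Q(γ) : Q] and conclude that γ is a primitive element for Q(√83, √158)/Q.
[Q(γ) : Q] = 4 (equivalently, Q(γ) = Q(√83, √158))

Obviously Q(γ) ⊆ Q(√83, √158), and [Q(√83, √158):Q] = 4 (since 83, 158 are distinct squarefree integers > 1 with 13114 not a perfect square). To show equality we compute the minimal polynomial of γ. From γ = √83 + √158: γ^2 = 83 + 2√(13114) + 158 = 241 + 2√(13114), so γ^2 - 241 = 2√(13114); squaring, (γ^2 - 241)^2 = 4·13114, i.e. γ^4 - 482γ^2 + 58081 - 52456 = 0, i.e. γ^4 - 482γ^2 + 5625 = 0. So γ is a root of x^4 - 482x^2 + 5625. This polynomial is irreducible over Q: it has no rational root (each ±√83 ± √158 is irrational), and any factorization into two quadratics over Q would force √(13114) ∈ Q (pairing opposite roots) or √83, √158 ∈ Q (other pairings), all impossible. Hence [Q(γ):Q] = 4 = [Q(√83, √158):Q], so Q(γ) = Q(√83, √158).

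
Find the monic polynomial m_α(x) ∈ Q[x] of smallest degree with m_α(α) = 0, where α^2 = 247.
m_α(x) = x^2 - 247

α satisfies α^2 - 247 = 0, so x^2 - 247 annihilates α. Since d = 247 is squarefree and ≠ 1, it is not a perfect square in Q, so x^2 - 247 has no rational root and is therefore irreducible over Q (a degree-2 polynomial over a field is irreducible iff it has no root). Hence m_α(x) = x^2 - 247.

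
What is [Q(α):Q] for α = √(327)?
[Q(α):Q] = 2

[Q(α):Q] equals the degree of the minimal polynomial of α. Here α^2 = 327 and x^2 - 327 is irreducible (d = 327 is squarefree, ≠ 1, hence not a square), so deg(m_α) = 2. Thus [Q(α):Q] = 2.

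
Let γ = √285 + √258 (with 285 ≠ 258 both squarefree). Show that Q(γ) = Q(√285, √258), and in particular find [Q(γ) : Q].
[Q(γ) : Q] = 4 (equivalently, Q(γ) = Q(√285, √258))

Obviously Q(γ) ⊆ Q(√285, √258), and [Q(√285, √258):Q] = 4 (since 285, 258 are distinct squarefree integers > 1 with 73530 not a perfect square). To show equality we compute the minimal polynomial of γ. From γ = √285 + √258: γ^2 = 285 + 2√(73530) + 258 = 543 + 2√(73530), so γ^2 - 543 = 2√(73530); squaring, (γ^2 - 543)^2 = 4·73530, i.e. γ^4 - 1086γ^2 + 294849 - 294120 = 0, i.e. γ^4 - 1086γ^2 + 729 = 0. So γ is a root of x^4 - 1086x^2 + 729. This polynomial is irreducible over Q: it has no rational root (each ±√285 ± √258 is irrational), and any factorization into two quadratics over Q would force √(73530) ∈ Q (pairing opposite roots) or √285, √258 ∈ Q (other pairings), all impossible. Hence [Q(γ):Q] = 4 = [Q(√285, √258):Q], so Q(γ) = Q(√285, √258).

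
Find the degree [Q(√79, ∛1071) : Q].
[Q(√79, ∛1071) : Q] = 6

Let L = Q(√79, ∛1071). Since Q(√79) ⊂ L and [Q(√79):Q] = 2, the tower law gives 2 | [L:Q]. Likewise Q(∛1071) ⊂ L with [Q(∛1071):Q] = 3 (because 1071 is not a perfect cube), so 3 | [L:Q]. As gcd(2,3) = 1, [L:Q] is divisible by 6. Conversely L is generated over Q by √79 and ∛1071, so [L:Q] ≤ 2·3 = 6. Therefore [Q(√79, ∛1071) : Q] = 6.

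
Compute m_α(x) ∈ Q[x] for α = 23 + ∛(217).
m_α(x) = x^3 - 69x^2 + 1587x - 12384

Set β = α - 23 = ∛(217), so β^3 = 217. Then (α - 23)^3 - 217 = 0, i.e. α is a root of g(x) = (x - 23)^3 - 217 = x^3 - 69x^2 + 1587x - 12384. Since g(x) = h(x - 23) where h(x) = x^3 - 217, and h is irreducible over Q (because 217 is not a perfect cube, so h has no rational root, and a monic cubic with no rational root is irreducible), g is also irreducible (irreducibility is preserved under the substitution x → x - 23). Hence m_α(x) = x^3 - 69x^2 + 1587x - 12384.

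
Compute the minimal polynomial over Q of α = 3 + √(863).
m_α(x) = x^2 - 6x - 854

From α - 3 = √(863), squaring gives (α - 3)^2 = 863, i.e. α^2 - 6α + 9 = 863, so α^2 - 6α - 854 = 0. The discriminant of x^2 - 6x - 854 is (-6)^2 - 4·(-854) = 36 + 3416 = 3452, and 4·(863) is not a perfect square in Q since 863 is squarefree and ≠ 1. Hence x^2 - 6x - 854 is irreducible over Q and is the minimal polynomial of α.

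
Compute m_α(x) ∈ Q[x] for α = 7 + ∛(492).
m_α(x) = x^3 - 21x^2 + 147x - 835

Set β = α - 7 = ∛(492), so β^3 = 492. Then (α - 7)^3 - 492 = 0, i.e. α is a root of g(x) = (x - 7)^3 - 492 = x^3 - 21x^2 + 147x - 835. Since g(x) = h(x - 7) where h(x) = x^3 - 492, and h is irreducible over Q (because 492 is not a perfect cube, so h has no rational root, and a monic cubic with no rational root is irreducible), g is also irreducible (irreducibility is preserved under the substitution x → x - 7). Hence m_α(x) = x^3 - 21x^2 + 147x - 835.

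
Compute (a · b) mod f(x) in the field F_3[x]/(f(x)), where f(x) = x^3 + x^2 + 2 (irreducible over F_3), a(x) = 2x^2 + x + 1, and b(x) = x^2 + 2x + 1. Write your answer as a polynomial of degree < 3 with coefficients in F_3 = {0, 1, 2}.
a · b ≡ 2x^2 + 2x + 1 (mod f(x))

Multiply in F_3[x]: a(x)·b(x) = (2x^2 + x + 1)·(x^2 + 2x + 1) = 2x^4 + 2x^3 + 2x^2 + 1. This has degree ≥ 3, so divide by f(x) over F_3: 2x^4 + 2x^3 + 2x^2 + 1 = (2x)·(x^3 + x^2 + 2) + (2x^2 + 2x + 1). Hence a·b ≡ 2x^2 + 2x + 1 (mod f). (F_3[x]/(f) is a field with 3^3 = 27 elements since f is irreducible of degree 3.)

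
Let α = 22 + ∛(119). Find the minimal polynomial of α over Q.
m_α(x) = x^3 - 66x^2 + 1452x - 10767

Set β = α - 22 = ∛(119), so β^3 = 119. Then (α - 22)^3 - 119 = 0, i.e. α is a root of g(x) = (x - 22)^3 - 119 = x^3 - 66x^2 + 1452x - 10767. Since g(x) = h(x - 22) where h(x) = x^3 - 119, and h is irreducible over Q (because 119 is not a perfect cube, so h has no rational root, and a monic cubic with no rational root is irreducible), g is also irreducible (irreducibility is preserved under the substitution x → x - 22). Hence m_α(x) = x^3 - 66x^2 + 1452x - 10767.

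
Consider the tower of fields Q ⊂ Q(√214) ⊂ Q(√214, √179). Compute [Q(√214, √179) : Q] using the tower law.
[Q(√214, √179) : Q] = 4

[Q(√214):Q] = 2 (min poly x^2 - 214, irreducible since 214 is squarefree > 1). For the top step, suppose √179 ∈ Q(√214), say √179 = c + d√214 with c, d ∈ Q. Squaring: 179 = c^2 + 214d^2 + 2cd√214. Since √214 ∉ Q this forces 2cd = 0. If d = 0 then √179 = c ∈ Q, contradicting 179 squarefree > 1. If c = 0 then 179 = 214d^2, so 214·179 = (214d)^2 is a perfect square in Q — but 214·179 = 38306 is not a perfect square (since 214 and 179 are distinct squarefree integers). Contradiction. Hence √179 ∉ Q(√214), so x^2 - 179 stays irreducible over Q(√214) and [Q(√214, √179) : Q(√214)] = 2. By the tower law, [Q(√214, √179) : Q] = 2 · 2 = 4.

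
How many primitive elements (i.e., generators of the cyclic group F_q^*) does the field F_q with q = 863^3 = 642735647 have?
There are φ(642735646) = 274800960 primitive elements

F_q^* is cyclic of order q - 1 = 642735646. A cyclic group of order m has exactly φ(m) generators. Here m = 642735646 = 2 · 7^2 · 431 · 15217, so the number of primitive elements is φ(642735646) = 274800960.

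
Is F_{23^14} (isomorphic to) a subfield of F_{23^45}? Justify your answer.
No: F_{23^14} is not a subfield of F_{23^45}

F_{p^m} embeds in F_{p^n} iff m | n. Here 14 ∤ 45 (since 45 = 3·14 + 3 with remainder 3 ≠ 0), so F_{23^14} is not a subfield of F_{23^45}. Equivalently: if it were, the tower law would give 14 = [F_{23^14}:F_23] dividing [F_{23^45}:F_23] = 45, contradiction.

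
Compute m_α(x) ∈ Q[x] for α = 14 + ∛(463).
m_α(x) = x^3 - 42x^2 + 588x - 3207

Set β = α - 14 = ∛(463), so β^3 = 463. Then (α - 14)^3 - 463 = 0, i.e. α is a root of g(x) = (x - 14)^3 - 463 = x^3 - 42x^2 + 588x - 3207. Since g(x) = h(x - 14) where h(x) = x^3 - 463, and h is irreducible over Q (because 463 is not a perfect cube, so h has no rational root, and a monic cubic with no rational root is irreducible), g is also irreducible (irreducibility is preserved under the substitution x → x - 14). Hence m_α(x) = x^3 - 42x^2 + 588x - 3207.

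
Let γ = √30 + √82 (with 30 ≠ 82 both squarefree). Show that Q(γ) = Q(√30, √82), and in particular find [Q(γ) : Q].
[Q(γ) : Q] = 4 (equivalently, Q(γ) = Q(√30, √82))

Obviously Q(γ) ⊆ Q(√30, √82), and [Q(√30, √82):Q] = 4 (since 30, 82 are distinct squarefree integers > 1 with 2460 not a perfect square). To show equality we compute the minimal polynomial of γ. From γ = √30 + √82: γ^2 = 30 + 2√(2460) + 82 = 112 + 2√(2460), so γ^2 - 112 = 2√(2460); squaring, (γ^2 - 112)^2 = 4·2460, i.e. γ^4 - 224γ^2 + 12544 - 9840 = 0, i.e. γ^4 - 224γ^2 + 2704 = 0. So γ is a root of x^4 - 224x^2 + 2704. This polynomial is irreducible over Q: it has no rational root (each ±√30 ± √82 is irrational), and any factorization into two quadratics over Q would force √(2460) ∈ Q (pairing opposite roots) or √30, √82 ∈ Q (other pairings), all impossible. Hence [Q(γ):Q] = 4 = [Q(√30, √82):Q], so Q(γ) = Q(√30, √82).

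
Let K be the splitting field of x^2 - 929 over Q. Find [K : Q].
[K : Q] = 2

f(x) = x^2 - 929 factors as (x - √929)(x + √929). The splitting field is K = Q(√929). Since 929 is squarefree and > 1, it is not a perfect square, so x^2 - 929 is irreducible over Q and [Q(√929) : Q] = 2. Hence [K : Q] = 2.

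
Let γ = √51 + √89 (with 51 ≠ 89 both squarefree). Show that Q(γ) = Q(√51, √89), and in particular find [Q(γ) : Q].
[Q(γ) : Q] = 4 (equivalently, Q(γ) = Q(√51, √89))

Obviously Q(γ) ⊆ Q(√51, √89), and [Q(√51, √89):Q] = 4 (since 51, 89 are distinct squarefree integers > 1 with 4539 not a perfect square). To show equality we compute the minimal polynomial of γ. From γ = √51 + √89: γ^2 = 51 + 2√(4539) + 89 = 140 + 2√(4539), so γ^2 - 140 = 2√(4539); squaring, (γ^2 - 140)^2 = 4·4539, i.e. γ^4 - 280γ^2 + 19600 - 18156 = 0, i.e. γ^4 - 280γ^2 + 1444 = 0. So γ is a root of x^4 - 280x^2 + 1444. This polynomial is irreducible over Q: it has no rational root (each ±√51 ± √89 is irrational), and any factorization into two quadratics over Q would force √(4539) ∈ Q (pairing opposite roots) or √51, √89 ∈ Q (other pairings), all impossible. Hence [Q(γ):Q] = 4 = [Q(√51, √89):Q], so Q(γ) = Q(√51, √89).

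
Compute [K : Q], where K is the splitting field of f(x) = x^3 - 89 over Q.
[K : Q] = 6

The roots of x^3 - 89 are ∛89, ω∛89, ω^2∛89 where ω = e^(2πi/3) is a primitive cube root of unity, so K = Q(∛89, ω). Now [Q(∛89):Q] = 3 (since 89 is not a perfect cube, x^3 - 89 is irreducible) and [Q(ω):Q] = 2. Both 2 and 3 divide [K:Q], and [K:Q] ≤ 3·2 = 6, so [K:Q] = 6. (Equivalently: Q(∛89) ⊂ R but ω ∉ R, so [K : Q(∛89)] = 2.)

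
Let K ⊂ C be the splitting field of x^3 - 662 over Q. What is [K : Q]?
[K : Q] = 6

The roots of x^3 - 662 are ∛662, ω∛662, ω^2∛662 where ω = e^(2πi/3) is a primitive cube root of unity, so K = Q(∛662, ω). Now [Q(∛662):Q] = 3 (since 662 is not a perfect cube, x^3 - 662 is irreducible) and [Q(ω):Q] = 2. Both 2 and 3 divide [K:Q], and [K:Q] ≤ 3·2 = 6, so [K:Q] = 6. (Equivalently: Q(∛662) ⊂ R but ω ∉ R, so [K : Q(∛662)] = 2.)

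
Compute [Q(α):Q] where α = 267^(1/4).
[Q(α):Q] = 4

α is a root of x^4 - 267. By Eisenstein's criterion at the prime p = 3 (which divides the constant term 267 but p^2 = 9 does not, since 267 is squarefree), x^4 - 267 is irreducible over Q. Hence [Q(α):Q] = 4.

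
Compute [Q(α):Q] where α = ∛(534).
[Q(α):Q] = 3

The minimal polynomial of α is x^3 - 534, irreducible over Q since 534 is not a perfect cube (so x^3 - 534 has no rational root). Hence [Q(α):Q] = deg(m_α) = 3.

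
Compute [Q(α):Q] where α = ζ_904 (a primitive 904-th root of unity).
[Q(α):Q] = 448

The minimal polynomial of ζ_904 over Q is the 904-th cyclotomic polynomial Φ_904(x), which is irreducible over Q and has degree φ(904) = 448. Hence [Q(α):Q] = φ(904) = 448.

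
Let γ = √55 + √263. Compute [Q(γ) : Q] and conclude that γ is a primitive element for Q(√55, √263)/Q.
[Q(γ) : Q] = 4 (equivalently, Q(γ) = Q(√55, √263))

Obviously Q(γ) ⊆ Q(√55, √263), and [Q(√55, √263):Q] = 4 (since 55, 263 are distinct squarefree integers > 1 with 14465 not a perfect square). To show equality we compute the minimal polynomial of γ. From γ = √55 + √263: γ^2 = 55 + 2√(14465) + 263 = 318 + 2√(14465), so γ^2 - 318 = 2√(14465); squaring, (γ^2 - 318)^2 = 4·14465, i.e. γ^4 - 636γ^2 + 101124 - 57860 = 0, i.e. γ^4 - 636γ^2 + 43264 = 0. So γ is a root of x^4 - 636x^2 + 43264. This polynomial is irreducible over Q: it has no rational root (each ±√55 ± √263 is irrational), and any factorization into two quadratics over Q would force √(14465) ∈ Q (pairing opposite roots) or √55, √263 ∈ Q (other pairings), all impossible. Hence [Q(γ):Q] = 4 = [Q(√55, √263):Q], so Q(γ) = Q(√55, √263).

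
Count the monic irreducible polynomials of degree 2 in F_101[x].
There are 5050 monic irreducible polynomials of degree 2 over F_101

Each element of F_{101^2} that lies in no proper subfield is a root of exactly one monic irreducible of degree 2 over F_101, and each such polynomial has 2 distinct roots in F_{101^2}. By Möbius inversion the count is N_101(2) = (1/2) Σ_{d|2} μ(2/d) · 101^d = (1/2)(μ(2)·101^1 + μ(1)·101^2) = 10100/2 = 5050.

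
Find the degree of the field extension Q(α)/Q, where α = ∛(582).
[Q(α):Q] = 3

The minimal polynomial of α is x^3 - 582, irreducible over Q since 582 is not a perfect cube (so x^3 - 582 has no rational root). Hence [Q(α):Q] = deg(m_α) = 3.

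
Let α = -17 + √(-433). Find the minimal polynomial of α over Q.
m_α(x) = x^2 + 34x + 722

From α + 17 = √(-433), squaring gives (α + 17)^2 = -433, i.e. α^2 + 34α + 289 = -433, so α^2 + 34α + 722 = 0. The discriminant of x^2 + 34x + 722 is (34)^2 - 4·(722) = 1156 - 2888 = -1732, and 4·(-433) is not a perfect square in Q since -433 is squarefree and ≠ 1. Hence x^2 + 34x + 722 is irreducible over Q and is the minimal polynomial of α.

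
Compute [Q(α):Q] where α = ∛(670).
[Q(α):Q] = 3

The minimal polynomial of α is x^3 - 670, irreducible over Q since 670 is not a perfect cube (so x^3 - 670 has no rational root). Hence [Q(α):Q] = deg(m_α) = 3.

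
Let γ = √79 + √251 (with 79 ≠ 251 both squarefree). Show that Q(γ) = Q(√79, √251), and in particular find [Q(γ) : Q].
[Q(γ) : Q] = 4 (equivalently, Q(γ) = Q(√79, √251))

Obviously Q(γ) ⊆ Q(√79, √251), and [Q(√79, √251):Q] = 4 (since 79, 251 are distinct squarefree integers > 1 with 19829 not a perfect square). To show equality we compute the minimal polynomial of γ. From γ = √79 + √251: γ^2 = 79 + 2√(19829) + 251 = 330 + 2√(19829), so γ^2 - 330 = 2√(19829); squaring, (γ^2 - 330)^2 = 4·19829, i.e. γ^4 - 660γ^2 + 108900 - 79316 = 0, i.e. γ^4 - 660γ^2 + 29584 = 0. So γ is a root of x^4 - 660x^2 + 29584. This polynomial is irreducible over Q: it has no rational root (each ±√79 ± √251 is irrational), and any factorization into two quadratics over Q would force √(19829) ∈ Q (pairing opposite roots) or √79, √251 ∈ Q (other pairings), all impossible. Hence [Q(γ):Q] = 4 = [Q(√79, √251):Q], so Q(γ) = Q(√79, √251).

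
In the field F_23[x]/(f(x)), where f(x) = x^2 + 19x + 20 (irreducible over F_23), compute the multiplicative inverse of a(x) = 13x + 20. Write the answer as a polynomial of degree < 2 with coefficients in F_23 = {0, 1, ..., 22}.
a(x)^(-1) ≡ 22x + 2 (mod f(x))

Since f is irreducible over F_23, F_23[x]/(f) is a field and a(x) ≠ 0 has an inverse. Apply the extended Euclidean algorithm to f(x) and a(x) in F_23[x]: f(x) = (16x + 14)·a(x) + (16). The last nonzero remainder is the constant 16 = gcd(f, a) in F_23. Back-substituting through the division chain expresses 16 = s(x)·a(x) + t(x)·f(x) with s(x) ≡ 7x + 9 (mod f), so (7x + 9)·a(x) ≡ 16 (mod f). Multiplying by 16^(-1) ≡ 13 in F_23 gives a(x)^(-1) ≡ 13·(7x + 9) ≡ 22x + 2 (mod f). Check: (13x + 20)·(22x + 2) = 10x^2 + 6x + 17 ≡ 1 (mod x^2 + 19x + 20).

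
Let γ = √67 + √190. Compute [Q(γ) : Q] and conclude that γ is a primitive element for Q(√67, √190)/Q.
[Q(γ) : Q] = 4 (equivalently, Q(γ) = Q(√67, √190))

Obviously Q(γ) ⊆ Q(√67, √190), and [Q(√67, √190):Q] = 4 (since 67, 190 are distinct squarefree integers > 1 with 12730 not a perfect square). To show equality we compute the minimal polynomial of γ. From γ = √67 + √190: γ^2 = 67 + 2√(12730) + 190 = 257 + 2√(12730), so γ^2 - 257 = 2√(12730); squaring, (γ^2 - 257)^2 = 4·12730, i.e. γ^4 - 514γ^2 + 66049 - 50920 = 0, i.e. γ^4 - 514γ^2 + 15129 = 0. So γ is a root of x^4 - 514x^2 + 15129. This polynomial is irreducible over Q: it has no rational root (each ±√67 ± √190 is irrational), and any factorization into two quadratics over Q would force √(12730) ∈ Q (pairing opposite roots) or √67, √190 ∈ Q (other pairings), all impossible. Hence [Q(γ):Q] = 4 = [Q(√67, √190):Q], so Q(γ) = Q(√67, √190).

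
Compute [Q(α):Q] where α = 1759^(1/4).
[Q(α):Q] = 4

α is a root of x^4 - 1759. By Eisenstein's criterion at the prime p = 1759 (which divides the constant term 1759 but p^2 = 3094081 does not, since 1759 is squarefree), x^4 - 1759 is irreducible over Q. Hence [Q(α):Q] = 4.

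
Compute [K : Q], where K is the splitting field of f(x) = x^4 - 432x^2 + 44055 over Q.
[K : Q] = 4

Solving the quadratic in x^2: x^2 = (432 ± √(432^2 - 4·44055))/2 = (432 ± √10404)/2 = (432 ± 102)/2, giving x^2 = 165 or x^2 = 267. So f(x) = (x^2 - 165)(x^2 - 267) and the roots of f are ±√165, ±√267. Hence the splitting field is K = Q(√165, √267). Since 165 and 267 are distinct squarefree integers > 1, their product 44055 is not a perfect square, so √267 ∉ Q(√165). By the tower law [K:Q] = [Q(√165,√267):Q(√165)] · [Q(√165):Q] = 2 · 2 = 4.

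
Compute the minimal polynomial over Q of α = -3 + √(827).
m_α(x) = x^2 + 6x - 818

From α + 3 = √(827), squaring gives (α + 3)^2 = 827, i.e. α^2 + 6α + 9 = 827, so α^2 + 6α - 818 = 0. The discriminant of x^2 + 6x - 818 is (6)^2 - 4·(-818) = 36 + 3272 = 3308, and 4·(827) is not a perfect square in Q since 827 is squarefree and ≠ 1. Hence x^2 + 6x - 818 is irreducible over Q and is the minimal polynomial of α.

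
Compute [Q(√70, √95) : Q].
[Q(√70, √95) : Q] = 4

[Q(√70):Q] = 2 (min poly x^2 - 70, irreducible since 70 is squarefree > 1). For the top step, suppose √95 ∈ Q(√70), say √95 = c + d√70 with c, d ∈ Q. Squaring: 95 = c^2 + 70d^2 + 2cd√70. Since √70 ∉ Q this forces 2cd = 0. If d = 0 then √95 = c ∈ Q, contradicting 95 squarefree > 1. If c = 0 then 95 = 70d^2, so 70·95 = (70d)^2 is a perfect square in Q — but 70·95 = 6650 is not a perfect square (since 70 and 95 are distinct squarefree integers). Contradiction. Hence √95 ∉ Q(√70), so x^2 - 95 stays irreducible over Q(√70) and [Q(√70, √95) : Q(√70)] = 2. By the tower law, [Q(√70, √95) : Q] = 2 · 2 = 4.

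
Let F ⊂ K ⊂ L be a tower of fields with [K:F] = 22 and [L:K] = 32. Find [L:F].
[L:F] = 704

The tower law says that for any tower of field extensions F ⊂ K ⊂ L with finite degrees, [L:F] = [L:K] · [K:F]. Here this gives [L:F] = 32 · 22 = 704.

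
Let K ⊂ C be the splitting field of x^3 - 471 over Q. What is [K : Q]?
[K : Q] = 6

The roots of x^3 - 471 are ∛471, ω∛471, ω^2∛471 where ω = e^(2πi/3) is a primitive cube root of unity, so K = Q(∛471, ω). Now [Q(∛471):Q] = 3 (since 471 is not a perfect cube, x^3 - 471 is irreducible) and [Q(ω):Q] = 2. Both 2 and 3 divide [K:Q], and [K:Q] ≤ 3·2 = 6, so [K:Q] = 6. (Equivalently: Q(∛471) ⊂ R but ω ∉ R, so [K : Q(∛471)] = 2.)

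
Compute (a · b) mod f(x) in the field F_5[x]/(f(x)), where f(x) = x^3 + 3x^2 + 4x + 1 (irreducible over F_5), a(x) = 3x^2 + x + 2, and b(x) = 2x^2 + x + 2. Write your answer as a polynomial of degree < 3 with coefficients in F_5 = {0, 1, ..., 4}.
a · b ≡ x^2 + 2 (mod f(x))

Multiply in F_5[x]: a(x)·b(x) = (3x^2 + x + 2)·(2x^2 + x + 2) = x^4 + x^2 + 4x + 4. This has degree ≥ 3, so divide by f(x) over F_5: x^4 + x^2 + 4x + 4 = (x + 2)·(x^3 + 3x^2 + 4x + 1) + (x^2 + 2). Hence a·b ≡ x^2 + 2 (mod f). (F_5[x]/(f) is a field with 5^3 = 125 elements since f is irreducible of degree 3.)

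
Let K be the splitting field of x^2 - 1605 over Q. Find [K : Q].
[K : Q] = 2

f(x) = x^2 - 1605 factors as (x - √1605)(x + √1605). The splitting field is K = Q(√1605). Since 1605 is squarefree and > 1, it is not a perfect square, so x^2 - 1605 is irreducible over Q and [Q(√1605) : Q] = 2. Hence [K : Q] = 2.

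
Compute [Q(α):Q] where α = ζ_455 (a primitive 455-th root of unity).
[Q(α):Q] = 288

The minimal polynomial of ζ_455 over Q is the 455-th cyclotomic polynomial Φ_455(x), which is irreducible over Q and has degree φ(455) = 288. Hence [Q(α):Q] = φ(455) = 288.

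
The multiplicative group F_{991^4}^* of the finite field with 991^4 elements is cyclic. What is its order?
|F_{991^4}^*| = 964483090560

F_{991^4} has 991^4 = 964483090561 elements; its multiplicative group consists of all nonzero elements, so |F_{991^4}^*| = 964483090561 - 1 = 964483090560. (It is cyclic since any finite subgroup of the multiplicative group of a field is cyclic.)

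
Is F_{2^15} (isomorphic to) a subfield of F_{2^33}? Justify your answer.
No: F_{2^15} is not a subfield of F_{2^33}

F_{p^m} embeds in F_{p^n} iff m | n. Here 15 ∤ 33 (since 33 = 2·15 + 3 with remainder 3 ≠ 0), so F_{2^15} is not a subfield of F_{2^33}. Equivalently: if it were, the tower law would give 15 = [F_{2^15}:F_2] dividing [F_{2^33}:F_2] = 33, contradiction.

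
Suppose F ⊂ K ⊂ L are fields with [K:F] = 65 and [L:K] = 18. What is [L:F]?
[L:F] = 1170

The tower law says that for any tower of field extensions F ⊂ K ⊂ L with finite degrees, [L:F] = [L:K] · [K:F]. Here this gives [L:F] = 18 · 65 = 1170.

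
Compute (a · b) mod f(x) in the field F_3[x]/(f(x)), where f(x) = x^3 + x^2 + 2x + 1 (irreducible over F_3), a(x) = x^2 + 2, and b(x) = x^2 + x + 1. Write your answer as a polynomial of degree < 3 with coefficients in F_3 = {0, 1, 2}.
a · b ≡ x^2 + x + 2 (mod f(x))

Multiply in F_3[x]: a(x)·b(x) = (x^2 + 2)·(x^2 + x + 1) = x^4 + x^3 + 2x + 2. This has degree ≥ 3, so divide by f(x) over F_3: x^4 + x^3 + 2x + 2 = (x)·(x^3 + x^2 + 2x + 1) + (x^2 + x + 2). Hence a·b ≡ x^2 + x + 2 (mod f). (F_3[x]/(f) is a field with 3^3 = 27 elements since f is irreducible of degree 3.)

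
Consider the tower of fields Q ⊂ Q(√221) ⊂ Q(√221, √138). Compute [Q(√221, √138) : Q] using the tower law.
[Q(√221, √138) : Q] = 4

[Q(√221):Q] = 2 (min poly x^2 - 221, irreducible since 221 is squarefree > 1). For the top step, suppose √138 ∈ Q(√221), say √138 = c + d√221 with c, d ∈ Q. Squaring: 138 = c^2 + 221d^2 + 2cd√221. Since √221 ∉ Q this forces 2cd = 0. If d = 0 then √138 = c ∈ Q, contradicting 138 squarefree > 1. If c = 0 then 138 = 221d^2, so 221·138 = (221d)^2 is a perfect square in Q — but 221·138 = 30498 is not a perfect square (since 221 and 138 are distinct squarefree integers). Contradiction. Hence √138 ∉ Q(√221), so x^2 - 138 stays irreducible over Q(√221) and [Q(√221, √138) : Q(√221)] = 2. By the tower law, [Q(√221, √138) : Q] = 2 · 2 = 4.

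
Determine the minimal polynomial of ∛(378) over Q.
m_α(x) = x^3 - 378

α satisfies α^3 = 378, so x^3 - 378 annihilates α. By the rational root test, a rational root p/q (in lowest terms) of x^3 - 378 would satisfy p^3 = 378 q^3, forcing q = 1 and p^3 = 378; but 378 is not a perfect cube, contradiction. A monic cubic over Q with no rational root is irreducible (any nontrivial factorization would include a linear factor). Hence x^3 - 378 is the minimal polynomial of α, and in particular [Q(α):Q] = 3.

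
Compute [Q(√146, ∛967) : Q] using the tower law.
[Q(√146, ∛967) : Q] = 6

Let L = Q(√146, ∛967). Since Q(√146) ⊂ L and [Q(√146):Q] = 2, the tower law gives 2 | [L:Q]. Likewise Q(∛967) ⊂ L with [Q(∛967):Q] = 3 (because 967 is not a perfect cube), so 3 | [L:Q]. As gcd(2,3) = 1, [L:Q] is divisible by 6. Conversely L is generated over Q by √146 and ∛967, so [L:Q] ≤ 2·3 = 6. Therefore [Q(√146, ∛967) : Q] = 6.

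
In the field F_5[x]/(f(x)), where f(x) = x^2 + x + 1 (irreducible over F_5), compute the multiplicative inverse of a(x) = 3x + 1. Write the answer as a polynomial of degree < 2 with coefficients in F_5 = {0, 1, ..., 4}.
a(x)^(-1) ≡ x + 4 (mod f(x))

Since f is irreducible over F_5, F_5[x]/(f) is a field and a(x) ≠ 0 has an inverse. Apply the extended Euclidean algorithm to f(x) and a(x) in F_5[x]: f(x) = (2x + 3)·a(x) + (3). The last nonzero remainder is the constant 3 = gcd(f, a) in F_5. Back-substituting through the division chain expresses 3 = s(x)·a(x) + t(x)·f(x) with s(x) ≡ 3x + 2 (mod f), so (3x + 2)·a(x) ≡ 3 (mod f). Multiplying by 3^(-1) ≡ 2 in F_5 gives a(x)^(-1) ≡ 2·(3x + 2) ≡ x + 4 (mod f). Check: (3x + 1)·(x + 4) = 3x^2 + 3x + 4 ≡ 1 (mod x^2 + x + 1).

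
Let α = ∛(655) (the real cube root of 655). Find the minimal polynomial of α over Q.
m_α(x) = x^3 - 655

α satisfies α^3 = 655, so x^3 - 655 annihilates α. By the rational root test, a rational root p/q (in lowest terms) of x^3 - 655 would satisfy p^3 = 655 q^3, forcing q = 1 and p^3 = 655; but 655 is not a perfect cube, contradiction. A monic cubic over Q with no rational root is irreducible (any nontrivial factorization would include a linear factor). Hence x^3 - 655 is the minimal polynomial of α, and in particular [Q(α):Q] = 3.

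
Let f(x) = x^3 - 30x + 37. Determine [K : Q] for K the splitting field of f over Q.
[K : Q] = 6

By the rational root test, any rational root of the monic integer polynomial f(x) = x^3 - 30x + 37 must be an integer dividing the constant term 37, i.e. one of ±{1, 37}. Evaluating: f(1) = 8, f(-1) = 66, f(37) = 49580, f(-37) = -49506; none is 0, so f has no rational root and is therefore irreducible over Q (a cubic with no linear factor over a field is irreducible). For an irreducible cubic, the Galois group is A_3 or S_3 according as the discriminant disc(f) = -4a^3 - 27b^2 = -4·(-30)^3 - 27·(37)^2 = 71037 is or is not a square in Q. Here disc(f) = 71037 is not a perfect square in Q, so the Galois group of f over Q is not contained in A_3 and must be all of S_3. The splitting field has degree |S_3| = 6 over Q, so [K : Q] = 6.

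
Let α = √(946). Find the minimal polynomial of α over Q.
m_α(x) = x^2 - 946

α satisfies α^2 - 946 = 0, so x^2 - 946 annihilates α. Since d = 946 is squarefree and ≠ 1, it is not a perfect square in Q, so x^2 - 946 has no rational root and is therefore irreducible over Q (a degree-2 polynomial over a field is irreducible iff it has no root). Hence m_α(x) = x^2 - 946.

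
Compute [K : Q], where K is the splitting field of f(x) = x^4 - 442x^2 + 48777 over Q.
[K : Q] = 4

Solving the quadratic in x^2: x^2 = (442 ± √(442^2 - 4·48777))/2 = (442 ± √256)/2 = (442 ± 16)/2, giving x^2 = 229 or x^2 = 213. So f(x) = (x^2 - 229)(x^2 - 213) and the roots of f are ±√229, ±√213. Hence the splitting field is K = Q(√229, √213). Since 229 and 213 are distinct squarefree integers > 1, their product 48777 is not a perfect square, so √213 ∉ Q(√229). By the tower law [K:Q] = [Q(√229,√213):Q(√229)] · [Q(√229):Q] = 2 · 2 = 4.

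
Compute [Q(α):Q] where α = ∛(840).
[Q(α):Q] = 3

The minimal polynomial of α is x^3 - 840, irreducible over Q since 840 is not a perfect cube (so x^3 - 840 has no rational root). Hence [Q(α):Q] = deg(m_α) = 3.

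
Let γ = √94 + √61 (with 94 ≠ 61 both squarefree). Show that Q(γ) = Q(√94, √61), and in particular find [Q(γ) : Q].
[Q(γ) : Q] = 4 (equivalently, Q(γ) = Q(√94, √61))

Obviously Q(γ) ⊆ Q(√94, √61), and [Q(√94, √61):Q] = 4 (since 94, 61 are distinct squarefree integers > 1 with 5734 not a perfect square). To show equality we compute the minimal polynomial of γ. From γ = √94 + √61: γ^2 = 94 + 2√(5734) + 61 = 155 + 2√(5734), so γ^2 - 155 = 2√(5734); squaring, (γ^2 - 155)^2 = 4·5734, i.e. γ^4 - 310γ^2 + 24025 - 22936 = 0, i.e. γ^4 - 310γ^2 + 1089 = 0. So γ is a root of x^4 - 310x^2 + 1089. This polynomial is irreducible over Q: it has no rational root (each ±√94 ± √61 is irrational), and any factorization into two quadratics over Q would force √(5734) ∈ Q (pairing opposite roots) or √94, √61 ∈ Q (other pairings), all impossible. Hence [Q(γ):Q] = 4 = [Q(√94, √61):Q], so Q(γ) = Q(√94, √61).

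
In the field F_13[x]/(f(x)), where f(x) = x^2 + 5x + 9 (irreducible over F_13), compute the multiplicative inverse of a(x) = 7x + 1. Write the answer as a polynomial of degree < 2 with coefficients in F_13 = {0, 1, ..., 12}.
a(x)^(-1) ≡ 8x + 11 (mod f(x))

Since f is irreducible over F_13, F_13[x]/(f) is a field and a(x) ≠ 0 has an inverse. Apply the extended Euclidean algorithm to f(x) and a(x) in F_13[x]: f(x) = (2x + 6)·a(x) + (3). The last nonzero remainder is the constant 3 = gcd(f, a) in F_13. Back-substituting through the division chain expresses 3 = s(x)·a(x) + t(x)·f(x) with s(x) ≡ 11x + 7 (mod f), so (11x + 7)·a(x) ≡ 3 (mod f). Multiplying by 3^(-1) ≡ 9 in F_13 gives a(x)^(-1) ≡ 9·(11x + 7) ≡ 8x + 11 (mod f). Check: (7x + 1)·(8x + 11) = 4x^2 + 7x + 11 ≡ 1 (mod x^2 + 5x + 9).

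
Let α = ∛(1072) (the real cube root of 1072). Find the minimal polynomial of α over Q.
m_α(x) = x^3 - 1072

α satisfies α^3 = 1072, so x^3 - 1072 annihilates α. By the rational root test, a rational root p/q (in lowest terms) of x^3 - 1072 would satisfy p^3 = 1072 q^3, forcing q = 1 and p^3 = 1072; but 1072 is not a perfect cube, contradiction. A monic cubic over Q with no rational root is irreducible (any nontrivial factorization would include a linear factor). Hence x^3 - 1072 is the minimal polynomial of α, and in particular [Q(α):Q] = 3.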